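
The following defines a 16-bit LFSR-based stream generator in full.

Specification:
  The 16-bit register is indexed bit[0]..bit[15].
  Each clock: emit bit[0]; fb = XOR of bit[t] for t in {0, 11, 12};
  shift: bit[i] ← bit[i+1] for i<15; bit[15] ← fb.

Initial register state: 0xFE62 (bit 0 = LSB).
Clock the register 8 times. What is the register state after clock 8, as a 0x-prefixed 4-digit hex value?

0x12FE

reg_0 = 0xFE62
clock 1: out=0, reg = 0x7F31
clock 2: out=1, reg = 0xBF98
clock 3: out=0, reg = 0x5FCC
clock 4: out=0, reg = 0x2FE6
clock 5: out=0, reg = 0x97F3
clock 6: out=1, reg = 0x4BF9
clock 7: out=1, reg = 0x25FC
clock 8: out=0, reg = 0x12FE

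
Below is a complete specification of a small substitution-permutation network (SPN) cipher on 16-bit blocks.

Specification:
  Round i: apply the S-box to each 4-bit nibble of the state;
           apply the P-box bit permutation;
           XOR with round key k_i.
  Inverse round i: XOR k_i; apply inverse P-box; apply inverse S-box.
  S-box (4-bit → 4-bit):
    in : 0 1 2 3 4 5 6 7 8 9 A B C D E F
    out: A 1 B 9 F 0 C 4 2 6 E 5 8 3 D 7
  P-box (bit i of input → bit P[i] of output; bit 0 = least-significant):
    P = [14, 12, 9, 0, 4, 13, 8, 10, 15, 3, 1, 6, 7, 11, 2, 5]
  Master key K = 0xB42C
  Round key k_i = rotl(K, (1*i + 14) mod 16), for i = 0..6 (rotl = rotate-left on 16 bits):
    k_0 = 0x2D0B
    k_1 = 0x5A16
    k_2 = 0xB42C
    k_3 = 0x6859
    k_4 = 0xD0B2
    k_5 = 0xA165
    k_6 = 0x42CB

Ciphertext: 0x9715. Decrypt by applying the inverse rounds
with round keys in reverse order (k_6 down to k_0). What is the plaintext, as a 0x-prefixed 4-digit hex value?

s_0 = ciphertext = 0x9715
s_1 = InvRound(s_0, k_6) = 0xB4ED
s_2 = InvRound(s_1, k_5) = 0x1868
s_3 = InvRound(s_2, k_4) = 0xD411
s_4 = InvRound(s_3, k_3) = 0x8208
s_5 = InvRound(s_4, k_2) = 0x6509
s_6 = InvRound(s_5, k_1) = 0x994A
s_7 = InvRound(s_6, k_0) = 0x5300

0x5300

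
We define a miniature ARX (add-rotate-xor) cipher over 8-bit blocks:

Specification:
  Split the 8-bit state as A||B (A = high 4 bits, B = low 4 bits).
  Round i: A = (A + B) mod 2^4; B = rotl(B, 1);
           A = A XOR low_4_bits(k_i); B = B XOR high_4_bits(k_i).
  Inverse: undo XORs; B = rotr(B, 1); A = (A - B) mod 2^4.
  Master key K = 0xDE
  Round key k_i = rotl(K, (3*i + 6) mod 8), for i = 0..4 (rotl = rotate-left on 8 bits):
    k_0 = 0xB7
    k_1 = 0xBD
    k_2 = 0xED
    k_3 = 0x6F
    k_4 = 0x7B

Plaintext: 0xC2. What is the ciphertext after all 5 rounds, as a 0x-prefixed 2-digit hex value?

0x42

s_0 = plaintext = 0xC2
s_1 = Round(s_0, k_0) = 0x9F
s_2 = Round(s_1, k_1) = 0x54
s_3 = Round(s_2, k_2) = 0x46
s_4 = Round(s_3, k_3) = 0x5A
s_5 = Round(s_4, k_4) = 0x42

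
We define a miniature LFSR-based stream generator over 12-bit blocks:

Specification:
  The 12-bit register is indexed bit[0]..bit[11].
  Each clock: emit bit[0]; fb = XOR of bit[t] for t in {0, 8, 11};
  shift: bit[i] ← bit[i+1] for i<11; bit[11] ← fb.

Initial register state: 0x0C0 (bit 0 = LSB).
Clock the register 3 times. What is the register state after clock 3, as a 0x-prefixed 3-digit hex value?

reg_0 = 0x0C0
clock 1: out=0, reg = 0x060
clock 2: out=0, reg = 0x030
clock 3: out=0, reg = 0x018

0x018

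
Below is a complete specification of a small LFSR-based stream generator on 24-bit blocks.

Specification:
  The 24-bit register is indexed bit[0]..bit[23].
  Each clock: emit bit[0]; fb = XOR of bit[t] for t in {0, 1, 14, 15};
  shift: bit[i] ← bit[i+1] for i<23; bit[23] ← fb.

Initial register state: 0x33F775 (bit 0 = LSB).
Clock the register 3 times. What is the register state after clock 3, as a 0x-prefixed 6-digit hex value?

0xE67EEE

reg_0 = 0x33F775
clock 1: out=1, reg = 0x99FBBA
clock 2: out=0, reg = 0xCCFDDD
clock 3: out=1, reg = 0xE67EEE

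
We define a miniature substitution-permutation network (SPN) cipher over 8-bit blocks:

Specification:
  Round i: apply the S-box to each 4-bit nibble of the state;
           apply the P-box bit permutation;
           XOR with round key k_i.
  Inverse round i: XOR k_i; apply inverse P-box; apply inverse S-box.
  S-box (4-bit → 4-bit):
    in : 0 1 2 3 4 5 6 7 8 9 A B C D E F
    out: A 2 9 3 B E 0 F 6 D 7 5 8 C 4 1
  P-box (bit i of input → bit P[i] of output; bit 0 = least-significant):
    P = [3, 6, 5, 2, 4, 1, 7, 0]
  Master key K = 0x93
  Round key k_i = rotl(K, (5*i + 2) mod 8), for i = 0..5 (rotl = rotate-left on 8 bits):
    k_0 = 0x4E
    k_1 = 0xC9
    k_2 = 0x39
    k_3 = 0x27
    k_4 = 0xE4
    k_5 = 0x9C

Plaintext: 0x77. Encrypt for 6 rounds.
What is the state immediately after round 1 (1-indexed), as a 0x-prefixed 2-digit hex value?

s_0 = plaintext = 0x77
s_1 = Round(s_0, k_0) = 0xB1
s_2 = Round(s_1, k_1) = 0x19
s_3 = Round(s_2, k_2) = 0x17
s_4 = Round(s_3, k_3) = 0x49
s_5 = Round(s_4, k_4) = 0xDB
s_6 = Round(s_5, k_5) = 0x35

0xB1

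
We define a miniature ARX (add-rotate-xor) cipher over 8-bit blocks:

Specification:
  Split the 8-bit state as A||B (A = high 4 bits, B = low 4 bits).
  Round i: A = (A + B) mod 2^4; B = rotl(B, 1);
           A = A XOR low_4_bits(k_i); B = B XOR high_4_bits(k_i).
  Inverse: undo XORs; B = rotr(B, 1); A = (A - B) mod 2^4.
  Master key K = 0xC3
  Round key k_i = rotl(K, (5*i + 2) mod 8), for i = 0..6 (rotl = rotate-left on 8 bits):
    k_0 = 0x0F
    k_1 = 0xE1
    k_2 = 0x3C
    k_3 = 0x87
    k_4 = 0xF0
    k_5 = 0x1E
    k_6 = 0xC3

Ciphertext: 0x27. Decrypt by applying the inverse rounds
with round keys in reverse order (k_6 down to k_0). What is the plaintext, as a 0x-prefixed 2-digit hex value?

s_0 = ciphertext = 0x27
s_1 = InvRound(s_0, k_6) = 0x4D
s_2 = InvRound(s_1, k_5) = 0x46
s_3 = InvRound(s_2, k_4) = 0x8C
s_4 = InvRound(s_3, k_3) = 0xD2
s_5 = InvRound(s_4, k_2) = 0x98
s_6 = InvRound(s_5, k_1) = 0x53
s_7 = InvRound(s_6, k_0) = 0x19

0x19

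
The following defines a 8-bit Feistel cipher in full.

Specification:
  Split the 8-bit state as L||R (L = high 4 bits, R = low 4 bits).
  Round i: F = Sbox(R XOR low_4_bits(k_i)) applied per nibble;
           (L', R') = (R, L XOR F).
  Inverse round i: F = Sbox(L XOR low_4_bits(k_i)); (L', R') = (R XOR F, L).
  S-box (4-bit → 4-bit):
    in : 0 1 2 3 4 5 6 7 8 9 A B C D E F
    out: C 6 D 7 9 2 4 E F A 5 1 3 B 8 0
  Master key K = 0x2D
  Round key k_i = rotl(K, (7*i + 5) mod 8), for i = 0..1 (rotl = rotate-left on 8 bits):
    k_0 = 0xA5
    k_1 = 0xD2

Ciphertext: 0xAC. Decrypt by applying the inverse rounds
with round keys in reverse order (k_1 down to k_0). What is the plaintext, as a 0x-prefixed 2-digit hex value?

0xE3

s_0 = ciphertext = 0xAC
s_1 = InvRound(s_0, k_1) = 0x3A
s_2 = InvRound(s_1, k_0) = 0xE3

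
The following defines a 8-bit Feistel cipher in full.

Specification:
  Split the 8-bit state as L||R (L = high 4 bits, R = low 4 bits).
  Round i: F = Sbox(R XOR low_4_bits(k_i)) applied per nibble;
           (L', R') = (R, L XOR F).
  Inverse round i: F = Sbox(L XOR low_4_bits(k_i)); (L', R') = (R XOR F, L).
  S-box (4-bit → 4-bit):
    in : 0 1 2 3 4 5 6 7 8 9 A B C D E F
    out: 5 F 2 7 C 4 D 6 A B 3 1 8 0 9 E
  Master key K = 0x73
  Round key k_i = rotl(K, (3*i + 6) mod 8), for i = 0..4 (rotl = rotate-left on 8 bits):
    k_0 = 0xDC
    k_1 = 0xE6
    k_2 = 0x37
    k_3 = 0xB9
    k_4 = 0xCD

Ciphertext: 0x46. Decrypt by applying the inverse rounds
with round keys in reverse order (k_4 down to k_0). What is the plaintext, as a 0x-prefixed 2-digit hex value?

s_0 = ciphertext = 0x46
s_1 = InvRound(s_0, k_4) = 0xD4
s_2 = InvRound(s_1, k_3) = 0x8D
s_3 = InvRound(s_2, k_2) = 0x38
s_4 = InvRound(s_3, k_1) = 0xC3
s_5 = InvRound(s_4, k_0) = 0x6C

0x6C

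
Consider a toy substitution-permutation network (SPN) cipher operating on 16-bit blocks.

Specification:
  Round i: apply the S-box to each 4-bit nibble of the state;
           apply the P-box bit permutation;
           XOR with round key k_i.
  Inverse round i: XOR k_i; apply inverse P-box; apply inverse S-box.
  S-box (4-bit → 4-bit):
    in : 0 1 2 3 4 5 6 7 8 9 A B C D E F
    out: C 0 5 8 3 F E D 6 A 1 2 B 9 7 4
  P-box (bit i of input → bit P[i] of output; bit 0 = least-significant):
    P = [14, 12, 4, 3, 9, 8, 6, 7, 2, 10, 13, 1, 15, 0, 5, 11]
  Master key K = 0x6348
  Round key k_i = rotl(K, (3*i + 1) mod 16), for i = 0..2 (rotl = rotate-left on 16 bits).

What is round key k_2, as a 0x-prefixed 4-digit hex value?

0xA431

K = 0x6348
k_0 = rotl(K, (3*0+1) mod 16) = rotl(K, 1) = 0xC690
k_1 = rotl(K, (3*1+1) mod 16) = rotl(K, 4) = 0x3486
k_2 = rotl(K, (3*2+1) mod 16) = rotl(K, 7) = 0xA431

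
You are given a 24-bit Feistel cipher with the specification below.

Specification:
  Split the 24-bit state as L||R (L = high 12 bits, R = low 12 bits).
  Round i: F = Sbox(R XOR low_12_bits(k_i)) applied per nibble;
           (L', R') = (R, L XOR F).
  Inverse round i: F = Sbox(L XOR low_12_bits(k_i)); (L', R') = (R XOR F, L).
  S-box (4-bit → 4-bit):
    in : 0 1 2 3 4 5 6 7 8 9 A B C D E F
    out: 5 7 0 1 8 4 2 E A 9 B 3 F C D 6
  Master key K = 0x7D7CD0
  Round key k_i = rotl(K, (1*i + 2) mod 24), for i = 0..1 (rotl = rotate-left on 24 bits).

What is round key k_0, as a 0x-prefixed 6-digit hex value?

0xF5F341

K = 0x7D7CD0
k_0 = rotl(K, (1*0+2) mod 24) = rotl(K, 2) = 0xF5F341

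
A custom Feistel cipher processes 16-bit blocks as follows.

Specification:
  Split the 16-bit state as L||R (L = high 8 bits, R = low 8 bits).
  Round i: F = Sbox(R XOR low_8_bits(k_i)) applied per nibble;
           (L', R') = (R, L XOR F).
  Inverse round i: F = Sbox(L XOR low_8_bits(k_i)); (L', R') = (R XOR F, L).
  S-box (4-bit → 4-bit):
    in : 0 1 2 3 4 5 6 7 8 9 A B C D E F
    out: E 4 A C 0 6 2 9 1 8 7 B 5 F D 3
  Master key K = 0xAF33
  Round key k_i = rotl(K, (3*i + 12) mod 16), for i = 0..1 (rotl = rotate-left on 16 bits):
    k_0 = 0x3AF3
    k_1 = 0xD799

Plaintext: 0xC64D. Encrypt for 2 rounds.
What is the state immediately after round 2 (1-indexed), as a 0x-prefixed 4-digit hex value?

0x7B97

s_0 = plaintext = 0xC64D
s_1 = Round(s_0, k_0) = 0x4D7B
s_2 = Round(s_1, k_1) = 0x7B97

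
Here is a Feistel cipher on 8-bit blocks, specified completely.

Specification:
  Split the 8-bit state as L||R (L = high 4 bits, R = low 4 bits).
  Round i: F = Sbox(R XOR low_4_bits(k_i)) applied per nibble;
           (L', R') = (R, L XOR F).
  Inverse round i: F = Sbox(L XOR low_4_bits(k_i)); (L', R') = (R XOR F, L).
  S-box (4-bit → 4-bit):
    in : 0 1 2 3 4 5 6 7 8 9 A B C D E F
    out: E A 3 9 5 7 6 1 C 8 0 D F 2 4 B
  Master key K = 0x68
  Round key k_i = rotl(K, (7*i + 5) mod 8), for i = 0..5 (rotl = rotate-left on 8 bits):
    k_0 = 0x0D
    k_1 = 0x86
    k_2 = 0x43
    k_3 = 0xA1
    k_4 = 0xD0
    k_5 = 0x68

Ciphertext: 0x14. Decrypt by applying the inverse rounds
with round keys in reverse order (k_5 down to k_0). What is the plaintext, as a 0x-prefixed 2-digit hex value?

0x75

s_0 = ciphertext = 0x14
s_1 = InvRound(s_0, k_5) = 0xC1
s_2 = InvRound(s_1, k_4) = 0xEC
s_3 = InvRound(s_2, k_3) = 0x7E
s_4 = InvRound(s_3, k_2) = 0xB7
s_5 = InvRound(s_4, k_1) = 0x5B
s_6 = InvRound(s_5, k_0) = 0x75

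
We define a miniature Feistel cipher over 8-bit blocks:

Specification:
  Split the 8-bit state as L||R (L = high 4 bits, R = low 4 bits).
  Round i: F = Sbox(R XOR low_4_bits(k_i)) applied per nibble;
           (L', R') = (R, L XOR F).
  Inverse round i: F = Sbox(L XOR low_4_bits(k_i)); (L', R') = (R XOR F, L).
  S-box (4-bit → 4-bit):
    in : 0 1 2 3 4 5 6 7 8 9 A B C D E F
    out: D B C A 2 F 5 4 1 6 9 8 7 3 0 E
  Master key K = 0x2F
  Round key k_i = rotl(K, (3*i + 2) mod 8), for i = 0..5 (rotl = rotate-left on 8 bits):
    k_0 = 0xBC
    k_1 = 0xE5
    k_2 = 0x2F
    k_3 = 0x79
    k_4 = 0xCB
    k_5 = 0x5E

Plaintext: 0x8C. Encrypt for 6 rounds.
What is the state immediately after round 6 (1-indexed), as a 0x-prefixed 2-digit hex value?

s_0 = plaintext = 0x8C
s_1 = Round(s_0, k_0) = 0xC5
s_2 = Round(s_1, k_1) = 0x51
s_3 = Round(s_2, k_2) = 0x15
s_4 = Round(s_3, k_3) = 0x56
s_5 = Round(s_4, k_4) = 0x66
s_6 = Round(s_5, k_5) = 0x67

0x67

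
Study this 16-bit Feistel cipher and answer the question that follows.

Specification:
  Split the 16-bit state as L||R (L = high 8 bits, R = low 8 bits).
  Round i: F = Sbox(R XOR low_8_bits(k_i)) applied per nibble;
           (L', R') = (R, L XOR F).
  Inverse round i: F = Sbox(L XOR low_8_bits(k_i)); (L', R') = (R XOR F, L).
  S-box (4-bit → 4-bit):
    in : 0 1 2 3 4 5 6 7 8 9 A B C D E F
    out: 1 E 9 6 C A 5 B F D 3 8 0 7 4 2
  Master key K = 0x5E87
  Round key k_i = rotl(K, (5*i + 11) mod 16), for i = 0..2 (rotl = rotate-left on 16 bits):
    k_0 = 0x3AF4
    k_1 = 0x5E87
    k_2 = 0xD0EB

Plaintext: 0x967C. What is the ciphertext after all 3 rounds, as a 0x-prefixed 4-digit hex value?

s_0 = plaintext = 0x967C
s_1 = Round(s_0, k_0) = 0x7C69
s_2 = Round(s_1, k_1) = 0x6938
s_3 = Round(s_2, k_2) = 0x381F

0x381F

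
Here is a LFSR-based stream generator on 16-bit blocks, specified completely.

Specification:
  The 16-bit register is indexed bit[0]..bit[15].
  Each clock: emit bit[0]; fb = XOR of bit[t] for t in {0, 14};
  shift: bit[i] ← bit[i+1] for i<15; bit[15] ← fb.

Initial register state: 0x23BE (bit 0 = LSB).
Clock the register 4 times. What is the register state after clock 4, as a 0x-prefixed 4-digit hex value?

reg_0 = 0x23BE
clock 1: out=0, reg = 0x11DF
clock 2: out=1, reg = 0x88EF
clock 3: out=1, reg = 0xC477
clock 4: out=1, reg = 0x623B

0x623B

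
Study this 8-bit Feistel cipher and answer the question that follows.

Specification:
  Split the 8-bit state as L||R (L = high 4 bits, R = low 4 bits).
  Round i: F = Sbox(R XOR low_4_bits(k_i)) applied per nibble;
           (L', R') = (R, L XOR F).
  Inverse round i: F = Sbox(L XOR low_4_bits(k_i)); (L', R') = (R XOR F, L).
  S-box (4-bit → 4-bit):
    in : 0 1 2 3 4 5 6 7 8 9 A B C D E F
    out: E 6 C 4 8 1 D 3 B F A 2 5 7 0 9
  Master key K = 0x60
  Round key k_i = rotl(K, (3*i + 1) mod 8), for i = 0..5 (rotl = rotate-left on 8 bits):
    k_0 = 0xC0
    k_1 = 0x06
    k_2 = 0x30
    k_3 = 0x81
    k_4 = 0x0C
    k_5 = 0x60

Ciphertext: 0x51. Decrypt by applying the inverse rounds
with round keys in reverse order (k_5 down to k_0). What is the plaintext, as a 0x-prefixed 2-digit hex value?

s_0 = ciphertext = 0x51
s_1 = InvRound(s_0, k_5) = 0x05
s_2 = InvRound(s_1, k_4) = 0x00
s_3 = InvRound(s_2, k_3) = 0x60
s_4 = InvRound(s_3, k_2) = 0xD6
s_5 = InvRound(s_4, k_1) = 0x4D
s_6 = InvRound(s_5, k_0) = 0x54

0x54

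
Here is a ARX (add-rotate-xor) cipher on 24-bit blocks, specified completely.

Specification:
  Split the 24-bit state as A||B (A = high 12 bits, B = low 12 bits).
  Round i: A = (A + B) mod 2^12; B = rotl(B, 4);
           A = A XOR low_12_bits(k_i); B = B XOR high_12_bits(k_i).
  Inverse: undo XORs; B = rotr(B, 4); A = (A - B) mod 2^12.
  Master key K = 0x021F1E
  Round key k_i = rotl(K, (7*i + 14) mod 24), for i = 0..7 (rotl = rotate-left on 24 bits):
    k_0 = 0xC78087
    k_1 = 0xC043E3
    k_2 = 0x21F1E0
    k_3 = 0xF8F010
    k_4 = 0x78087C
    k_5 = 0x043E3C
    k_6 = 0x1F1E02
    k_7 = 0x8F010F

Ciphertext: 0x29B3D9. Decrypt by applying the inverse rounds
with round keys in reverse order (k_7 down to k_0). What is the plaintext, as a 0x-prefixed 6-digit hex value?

0xAA1EAC

s_0 = ciphertext = 0x29B3D9
s_1 = InvRound(s_0, k_7) = 0x9E29B2
s_2 = InvRound(s_1, k_6) = 0x45C384
s_3 = InvRound(s_2, k_5) = 0x32473C
s_4 = InvRound(s_3, k_4) = 0xF4DC0B
s_5 = InvRound(s_4, k_3) = 0xB25438
s_6 = InvRound(s_5, k_2) = 0x363762
s_7 = InvRound(s_6, k_1) = 0x9CA6B6
s_8 = InvRound(s_7, k_0) = 0xAA1EAC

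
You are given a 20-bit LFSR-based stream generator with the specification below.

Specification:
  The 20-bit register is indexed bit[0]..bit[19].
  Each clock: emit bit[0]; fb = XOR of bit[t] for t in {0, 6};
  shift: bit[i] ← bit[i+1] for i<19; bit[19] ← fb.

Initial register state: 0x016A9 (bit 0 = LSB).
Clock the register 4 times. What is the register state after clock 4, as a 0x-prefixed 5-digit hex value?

0x3016A

reg_0 = 0x016A9
clock 1: out=1, reg = 0x80B54
clock 2: out=0, reg = 0xC05AA
clock 3: out=0, reg = 0x602D5
clock 4: out=1, reg = 0x3016A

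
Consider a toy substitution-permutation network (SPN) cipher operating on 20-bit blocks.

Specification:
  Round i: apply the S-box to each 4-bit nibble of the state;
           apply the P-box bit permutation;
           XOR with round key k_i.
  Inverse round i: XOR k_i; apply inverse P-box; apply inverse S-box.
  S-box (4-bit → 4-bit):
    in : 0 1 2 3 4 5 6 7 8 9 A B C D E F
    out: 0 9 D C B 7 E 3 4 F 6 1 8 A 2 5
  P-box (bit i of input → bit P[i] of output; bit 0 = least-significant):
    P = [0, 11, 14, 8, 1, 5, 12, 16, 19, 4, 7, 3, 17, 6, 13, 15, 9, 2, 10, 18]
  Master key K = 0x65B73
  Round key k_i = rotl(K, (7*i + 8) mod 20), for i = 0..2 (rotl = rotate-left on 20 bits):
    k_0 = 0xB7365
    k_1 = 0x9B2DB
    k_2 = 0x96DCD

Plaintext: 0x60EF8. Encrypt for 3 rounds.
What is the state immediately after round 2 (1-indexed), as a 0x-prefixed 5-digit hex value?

s_0 = plaintext = 0x60EF8
s_1 = Round(s_0, k_0) = 0xF2773
s_2 = Round(s_1, k_1) = 0x355E9
s_3 = Round(s_2, k_2) = 0x7003C

0x355E9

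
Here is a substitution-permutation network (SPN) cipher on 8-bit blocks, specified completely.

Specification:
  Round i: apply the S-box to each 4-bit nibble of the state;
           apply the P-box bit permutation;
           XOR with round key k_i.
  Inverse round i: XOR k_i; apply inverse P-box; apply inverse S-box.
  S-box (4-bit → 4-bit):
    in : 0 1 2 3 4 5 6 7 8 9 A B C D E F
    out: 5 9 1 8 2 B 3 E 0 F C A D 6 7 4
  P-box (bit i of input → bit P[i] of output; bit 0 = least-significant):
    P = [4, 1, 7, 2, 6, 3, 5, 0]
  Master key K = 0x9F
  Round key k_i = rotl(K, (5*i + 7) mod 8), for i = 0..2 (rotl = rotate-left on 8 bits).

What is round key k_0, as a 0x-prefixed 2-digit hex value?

K = 0x9F
k_0 = rotl(K, (5*0+7) mod 8) = rotl(K, 7) = 0xCF

0xCF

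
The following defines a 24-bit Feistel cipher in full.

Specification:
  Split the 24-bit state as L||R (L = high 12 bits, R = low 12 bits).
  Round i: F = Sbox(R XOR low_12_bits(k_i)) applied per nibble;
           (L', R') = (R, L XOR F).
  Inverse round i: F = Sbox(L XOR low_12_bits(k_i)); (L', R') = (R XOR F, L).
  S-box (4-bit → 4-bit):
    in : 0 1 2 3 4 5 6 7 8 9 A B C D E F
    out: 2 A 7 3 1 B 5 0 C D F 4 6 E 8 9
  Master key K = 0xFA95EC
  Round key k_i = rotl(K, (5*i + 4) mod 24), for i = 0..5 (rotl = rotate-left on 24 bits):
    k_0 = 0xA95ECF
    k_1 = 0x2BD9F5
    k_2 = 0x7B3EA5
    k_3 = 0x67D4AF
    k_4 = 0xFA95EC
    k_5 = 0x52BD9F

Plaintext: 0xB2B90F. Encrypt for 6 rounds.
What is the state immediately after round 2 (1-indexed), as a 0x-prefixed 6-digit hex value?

s_0 = plaintext = 0xB2B90F
s_1 = Round(s_0, k_0) = 0x90FB49
s_2 = Round(s_1, k_1) = 0xB49E49
s_3 = Round(s_2, k_2) = 0xE499CF
s_4 = Round(s_3, k_3) = 0x9CF01B
s_5 = Round(s_4, k_4) = 0x01B25F
s_6 = Round(s_5, k_5) = 0x25F979

0xB49E49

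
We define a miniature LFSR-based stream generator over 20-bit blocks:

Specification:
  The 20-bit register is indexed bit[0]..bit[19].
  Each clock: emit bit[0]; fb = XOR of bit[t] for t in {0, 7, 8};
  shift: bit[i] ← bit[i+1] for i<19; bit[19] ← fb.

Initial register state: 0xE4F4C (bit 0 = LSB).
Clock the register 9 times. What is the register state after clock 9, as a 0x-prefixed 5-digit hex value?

reg_0 = 0xE4F4C
clock 1: out=0, reg = 0xF27A6
clock 2: out=0, reg = 0x793D3
clock 3: out=1, reg = 0xBC9E9
clock 4: out=1, reg = 0xDE4F4
clock 5: out=0, reg = 0xEF27A
clock 6: out=0, reg = 0x7793D
clock 7: out=1, reg = 0x3BC9E
clock 8: out=0, reg = 0x9DE4F
clock 9: out=1, reg = 0xCEF27

0xCEF27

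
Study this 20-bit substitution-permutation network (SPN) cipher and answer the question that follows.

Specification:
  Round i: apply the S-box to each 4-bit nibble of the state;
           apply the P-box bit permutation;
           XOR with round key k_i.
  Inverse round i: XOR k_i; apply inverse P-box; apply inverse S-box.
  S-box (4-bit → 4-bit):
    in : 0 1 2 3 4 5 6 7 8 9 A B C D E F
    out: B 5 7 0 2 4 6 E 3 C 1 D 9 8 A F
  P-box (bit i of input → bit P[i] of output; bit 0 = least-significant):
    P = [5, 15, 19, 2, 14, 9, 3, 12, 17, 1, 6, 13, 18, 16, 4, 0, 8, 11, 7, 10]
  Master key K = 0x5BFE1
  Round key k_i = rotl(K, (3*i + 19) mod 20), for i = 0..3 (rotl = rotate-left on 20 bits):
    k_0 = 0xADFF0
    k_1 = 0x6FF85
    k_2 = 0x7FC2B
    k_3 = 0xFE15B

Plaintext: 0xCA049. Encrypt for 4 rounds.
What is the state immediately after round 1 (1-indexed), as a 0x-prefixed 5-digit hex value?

s_0 = plaintext = 0xCA049
s_1 = Round(s_0, k_0) = 0x4F8F6
s_2 = Round(s_1, k_1) = 0x9259E
s_3 = Round(s_2, k_2) = 0x268F7
s_4 = Round(s_3, k_3) = 0x43AC5

0x4F8F6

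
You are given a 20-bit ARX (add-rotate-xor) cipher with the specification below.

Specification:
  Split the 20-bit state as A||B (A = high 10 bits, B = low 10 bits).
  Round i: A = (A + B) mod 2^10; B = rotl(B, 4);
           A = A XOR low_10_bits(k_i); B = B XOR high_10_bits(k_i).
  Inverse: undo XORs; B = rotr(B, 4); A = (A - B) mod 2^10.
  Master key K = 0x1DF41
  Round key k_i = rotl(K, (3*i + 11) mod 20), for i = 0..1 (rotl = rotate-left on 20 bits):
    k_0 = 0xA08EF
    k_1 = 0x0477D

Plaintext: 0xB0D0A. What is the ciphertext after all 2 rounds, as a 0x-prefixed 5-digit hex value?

0x8D679

s_0 = plaintext = 0xB0D0A
s_1 = Round(s_0, k_0) = 0xC8A26
s_2 = Round(s_1, k_1) = 0x8D679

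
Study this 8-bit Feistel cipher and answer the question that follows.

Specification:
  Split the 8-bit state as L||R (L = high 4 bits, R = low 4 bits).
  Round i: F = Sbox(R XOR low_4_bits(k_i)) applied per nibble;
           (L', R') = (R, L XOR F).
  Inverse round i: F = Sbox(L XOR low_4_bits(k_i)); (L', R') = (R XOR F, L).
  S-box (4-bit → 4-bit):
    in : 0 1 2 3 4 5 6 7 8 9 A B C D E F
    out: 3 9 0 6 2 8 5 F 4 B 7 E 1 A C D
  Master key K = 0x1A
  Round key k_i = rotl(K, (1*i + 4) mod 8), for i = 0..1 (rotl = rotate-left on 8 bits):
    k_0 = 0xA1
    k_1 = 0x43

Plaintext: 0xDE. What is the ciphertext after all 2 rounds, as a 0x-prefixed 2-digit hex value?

0x08

s_0 = plaintext = 0xDE
s_1 = Round(s_0, k_0) = 0xE0
s_2 = Round(s_1, k_1) = 0x08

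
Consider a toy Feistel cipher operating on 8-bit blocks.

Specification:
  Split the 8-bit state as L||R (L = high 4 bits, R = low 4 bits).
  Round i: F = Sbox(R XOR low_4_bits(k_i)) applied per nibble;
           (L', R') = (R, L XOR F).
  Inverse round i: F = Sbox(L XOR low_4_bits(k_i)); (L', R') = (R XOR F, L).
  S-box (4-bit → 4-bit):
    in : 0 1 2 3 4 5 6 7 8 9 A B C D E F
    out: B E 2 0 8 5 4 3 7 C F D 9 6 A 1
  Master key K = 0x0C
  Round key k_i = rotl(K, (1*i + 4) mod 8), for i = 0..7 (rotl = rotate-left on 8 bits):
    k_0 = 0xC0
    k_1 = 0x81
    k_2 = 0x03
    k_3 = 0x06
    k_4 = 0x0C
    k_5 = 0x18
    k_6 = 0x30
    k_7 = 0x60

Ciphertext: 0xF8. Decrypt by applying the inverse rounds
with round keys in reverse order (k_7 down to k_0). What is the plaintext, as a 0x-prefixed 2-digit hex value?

s_0 = ciphertext = 0xF8
s_1 = InvRound(s_0, k_7) = 0x9F
s_2 = InvRound(s_1, k_6) = 0x39
s_3 = InvRound(s_2, k_5) = 0x43
s_4 = InvRound(s_3, k_4) = 0x44
s_5 = InvRound(s_4, k_3) = 0x64
s_6 = InvRound(s_5, k_2) = 0x16
s_7 = InvRound(s_6, k_1) = 0xD1
s_8 = InvRound(s_7, k_0) = 0x7D

0x7D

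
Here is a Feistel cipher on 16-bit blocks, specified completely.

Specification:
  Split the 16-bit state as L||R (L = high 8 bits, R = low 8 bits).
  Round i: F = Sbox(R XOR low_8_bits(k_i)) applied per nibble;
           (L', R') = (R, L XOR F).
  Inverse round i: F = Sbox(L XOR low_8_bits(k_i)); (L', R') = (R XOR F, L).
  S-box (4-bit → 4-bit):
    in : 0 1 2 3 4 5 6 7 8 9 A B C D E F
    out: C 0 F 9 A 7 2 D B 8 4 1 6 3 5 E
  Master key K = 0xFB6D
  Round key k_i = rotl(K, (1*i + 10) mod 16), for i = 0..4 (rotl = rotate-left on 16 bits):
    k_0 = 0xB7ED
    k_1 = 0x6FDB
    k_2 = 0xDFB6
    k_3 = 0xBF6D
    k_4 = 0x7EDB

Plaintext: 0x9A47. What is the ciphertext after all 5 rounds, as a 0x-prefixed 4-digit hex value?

0x700D

s_0 = plaintext = 0x9A47
s_1 = Round(s_0, k_0) = 0x47DE
s_2 = Round(s_1, k_1) = 0xDE80
s_3 = Round(s_2, k_2) = 0x804C
s_4 = Round(s_3, k_3) = 0x4C70
s_5 = Round(s_4, k_4) = 0x700D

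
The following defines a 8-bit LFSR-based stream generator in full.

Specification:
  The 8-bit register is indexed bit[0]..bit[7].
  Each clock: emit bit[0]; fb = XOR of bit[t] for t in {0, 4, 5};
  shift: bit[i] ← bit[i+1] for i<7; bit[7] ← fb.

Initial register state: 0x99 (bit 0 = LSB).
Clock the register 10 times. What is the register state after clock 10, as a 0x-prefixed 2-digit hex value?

0x1D

reg_0 = 0x99
clock 1: out=1, reg = 0x4C
clock 2: out=0, reg = 0x26
clock 3: out=0, reg = 0x93
clock 4: out=1, reg = 0x49
clock 5: out=1, reg = 0xA4
clock 6: out=0, reg = 0xD2
clock 7: out=0, reg = 0xE9
clock 8: out=1, reg = 0x74
clock 9: out=0, reg = 0x3A
clock 10: out=0, reg = 0x1D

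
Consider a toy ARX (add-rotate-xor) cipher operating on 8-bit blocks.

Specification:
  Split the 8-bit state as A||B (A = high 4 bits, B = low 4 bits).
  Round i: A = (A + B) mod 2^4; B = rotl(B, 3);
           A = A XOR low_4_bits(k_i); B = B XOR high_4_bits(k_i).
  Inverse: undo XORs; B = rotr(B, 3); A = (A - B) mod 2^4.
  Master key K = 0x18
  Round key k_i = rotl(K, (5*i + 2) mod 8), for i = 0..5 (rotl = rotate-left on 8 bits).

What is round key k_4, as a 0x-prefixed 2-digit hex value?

0x06

K = 0x18
k_0 = rotl(K, (5*0+2) mod 8) = rotl(K, 2) = 0x60
k_1 = rotl(K, (5*1+2) mod 8) = rotl(K, 7) = 0x0C
k_2 = rotl(K, (5*2+2) mod 8) = rotl(K, 4) = 0x81
k_3 = rotl(K, (5*3+2) mod 8) = rotl(K, 1) = 0x30
k_4 = rotl(K, (5*4+2) mod 8) = rotl(K, 6) = 0x06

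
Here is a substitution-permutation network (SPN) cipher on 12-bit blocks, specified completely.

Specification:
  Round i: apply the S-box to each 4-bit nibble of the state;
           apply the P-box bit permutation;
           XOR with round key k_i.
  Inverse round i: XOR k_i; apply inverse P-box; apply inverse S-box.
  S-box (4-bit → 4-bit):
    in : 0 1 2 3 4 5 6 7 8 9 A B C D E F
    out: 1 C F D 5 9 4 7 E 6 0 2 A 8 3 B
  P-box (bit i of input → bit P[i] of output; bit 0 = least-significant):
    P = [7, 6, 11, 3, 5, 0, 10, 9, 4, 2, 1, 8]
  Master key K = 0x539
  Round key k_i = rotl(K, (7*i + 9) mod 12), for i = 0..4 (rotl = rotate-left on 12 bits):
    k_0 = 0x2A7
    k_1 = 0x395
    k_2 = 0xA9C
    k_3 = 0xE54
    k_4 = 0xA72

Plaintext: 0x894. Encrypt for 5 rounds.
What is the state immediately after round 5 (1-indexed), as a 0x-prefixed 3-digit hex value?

0x235

s_0 = plaintext = 0x894
s_1 = Round(s_0, k_0) = 0xF20
s_2 = Round(s_1, k_1) = 0x420
s_3 = Round(s_2, k_2) = 0xC2F
s_4 = Round(s_3, k_3) = 0x9B9
s_5 = Round(s_4, k_4) = 0x235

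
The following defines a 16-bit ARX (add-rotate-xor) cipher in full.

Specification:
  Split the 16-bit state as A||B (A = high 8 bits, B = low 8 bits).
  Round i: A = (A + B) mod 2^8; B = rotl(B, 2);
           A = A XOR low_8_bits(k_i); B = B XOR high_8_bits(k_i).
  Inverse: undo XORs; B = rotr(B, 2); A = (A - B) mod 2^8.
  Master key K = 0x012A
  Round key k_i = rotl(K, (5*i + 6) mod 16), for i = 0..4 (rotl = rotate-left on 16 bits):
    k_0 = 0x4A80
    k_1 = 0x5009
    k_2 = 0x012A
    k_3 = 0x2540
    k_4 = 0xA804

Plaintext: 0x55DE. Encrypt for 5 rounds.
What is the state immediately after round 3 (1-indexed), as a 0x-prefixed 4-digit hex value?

0xAB53

s_0 = plaintext = 0x55DE
s_1 = Round(s_0, k_0) = 0xB331
s_2 = Round(s_1, k_1) = 0xED94
s_3 = Round(s_2, k_2) = 0xAB53
s_4 = Round(s_3, k_3) = 0xBE68
s_5 = Round(s_4, k_4) = 0x2209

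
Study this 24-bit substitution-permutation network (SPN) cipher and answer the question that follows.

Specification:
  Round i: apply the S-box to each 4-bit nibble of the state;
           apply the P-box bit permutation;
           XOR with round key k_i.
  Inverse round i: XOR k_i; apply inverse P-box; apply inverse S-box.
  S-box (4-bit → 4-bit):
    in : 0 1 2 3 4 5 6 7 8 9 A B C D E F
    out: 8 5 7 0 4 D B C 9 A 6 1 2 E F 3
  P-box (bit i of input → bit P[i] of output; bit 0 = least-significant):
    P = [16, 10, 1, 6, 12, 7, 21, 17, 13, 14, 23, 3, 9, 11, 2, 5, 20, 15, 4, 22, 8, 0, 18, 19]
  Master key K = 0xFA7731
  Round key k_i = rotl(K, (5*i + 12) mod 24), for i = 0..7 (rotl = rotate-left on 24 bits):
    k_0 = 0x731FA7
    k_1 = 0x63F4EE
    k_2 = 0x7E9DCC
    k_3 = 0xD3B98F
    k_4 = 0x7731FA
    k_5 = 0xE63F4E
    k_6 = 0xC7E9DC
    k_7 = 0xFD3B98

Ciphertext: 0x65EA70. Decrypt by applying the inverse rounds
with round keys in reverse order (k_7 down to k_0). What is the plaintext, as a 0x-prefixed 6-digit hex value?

s_0 = ciphertext = 0x65EA70
s_1 = InvRound(s_0, k_7) = 0x8F0DF0
s_2 = InvRound(s_1, k_6) = 0x09763C
s_3 = InvRound(s_2, k_5) = 0x579A75
s_4 = InvRound(s_3, k_4) = 0xFC28A4
s_5 = InvRound(s_4, k_3) = 0xEC0051
s_6 = InvRound(s_5, k_2) = 0xF2A76C
s_7 = InvRound(s_6, k_1) = 0xBBBAF1
s_8 = InvRound(s_7, k_0) = 0x8D413D

0x8D413D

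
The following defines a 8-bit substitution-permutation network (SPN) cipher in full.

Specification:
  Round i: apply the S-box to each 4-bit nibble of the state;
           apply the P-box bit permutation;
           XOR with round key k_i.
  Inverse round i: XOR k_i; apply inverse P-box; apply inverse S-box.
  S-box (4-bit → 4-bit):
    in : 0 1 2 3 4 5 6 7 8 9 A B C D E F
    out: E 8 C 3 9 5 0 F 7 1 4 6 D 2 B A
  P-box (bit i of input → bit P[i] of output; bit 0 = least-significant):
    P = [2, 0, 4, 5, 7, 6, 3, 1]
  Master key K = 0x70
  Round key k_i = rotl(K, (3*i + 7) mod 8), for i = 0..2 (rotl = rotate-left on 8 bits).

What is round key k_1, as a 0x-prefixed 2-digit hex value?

K = 0x70
k_0 = rotl(K, (3*0+7) mod 8) = rotl(K, 7) = 0x38
k_1 = rotl(K, (3*1+7) mod 8) = rotl(K, 2) = 0xC1

0xC1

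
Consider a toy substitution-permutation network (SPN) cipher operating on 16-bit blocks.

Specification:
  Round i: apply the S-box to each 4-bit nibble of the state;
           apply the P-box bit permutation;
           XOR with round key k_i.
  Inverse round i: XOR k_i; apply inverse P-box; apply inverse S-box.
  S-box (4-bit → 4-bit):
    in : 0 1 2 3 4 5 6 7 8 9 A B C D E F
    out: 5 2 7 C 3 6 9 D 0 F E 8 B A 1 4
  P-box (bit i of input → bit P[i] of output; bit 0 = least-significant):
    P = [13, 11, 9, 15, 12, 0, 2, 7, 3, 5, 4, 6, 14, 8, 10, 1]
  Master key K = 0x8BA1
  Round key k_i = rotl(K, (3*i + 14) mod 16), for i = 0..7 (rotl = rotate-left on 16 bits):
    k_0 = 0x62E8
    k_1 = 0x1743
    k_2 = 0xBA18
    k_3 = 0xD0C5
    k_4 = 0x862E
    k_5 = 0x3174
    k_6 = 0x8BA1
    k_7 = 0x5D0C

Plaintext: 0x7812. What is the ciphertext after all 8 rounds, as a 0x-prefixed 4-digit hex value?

s_0 = plaintext = 0x7812
s_1 = Round(s_0, k_0) = 0x0CEB
s_2 = Round(s_1, k_1) = 0xC32B
s_3 = Round(s_2, k_2) = 0x6B4F
s_4 = Round(s_3, k_3) = 0x8286
s_5 = Round(s_4, k_4) = 0x2616
s_6 = Round(s_5, k_5) = 0xD43D
s_7 = Round(s_6, k_6) = 0x020F
s_8 = Round(s_7, k_7) = 0x0B30

0x0B30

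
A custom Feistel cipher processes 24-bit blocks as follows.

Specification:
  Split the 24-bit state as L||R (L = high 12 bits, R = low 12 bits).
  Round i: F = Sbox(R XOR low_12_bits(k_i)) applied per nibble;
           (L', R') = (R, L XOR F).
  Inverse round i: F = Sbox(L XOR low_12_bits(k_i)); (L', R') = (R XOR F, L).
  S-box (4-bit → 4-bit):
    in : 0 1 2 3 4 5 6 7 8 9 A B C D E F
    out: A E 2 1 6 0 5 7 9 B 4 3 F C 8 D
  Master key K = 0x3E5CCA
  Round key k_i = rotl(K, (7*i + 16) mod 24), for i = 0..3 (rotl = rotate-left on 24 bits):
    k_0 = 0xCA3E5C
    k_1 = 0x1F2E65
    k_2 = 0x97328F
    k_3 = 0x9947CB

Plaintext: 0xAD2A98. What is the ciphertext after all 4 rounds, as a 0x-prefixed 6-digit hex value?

0x85F540

s_0 = plaintext = 0xAD2A98
s_1 = Round(s_0, k_0) = 0xA98C24
s_2 = Round(s_1, k_1) = 0xC248F6
s_3 = Round(s_2, k_2) = 0x8F685F
s_4 = Round(s_3, k_3) = 0x85F540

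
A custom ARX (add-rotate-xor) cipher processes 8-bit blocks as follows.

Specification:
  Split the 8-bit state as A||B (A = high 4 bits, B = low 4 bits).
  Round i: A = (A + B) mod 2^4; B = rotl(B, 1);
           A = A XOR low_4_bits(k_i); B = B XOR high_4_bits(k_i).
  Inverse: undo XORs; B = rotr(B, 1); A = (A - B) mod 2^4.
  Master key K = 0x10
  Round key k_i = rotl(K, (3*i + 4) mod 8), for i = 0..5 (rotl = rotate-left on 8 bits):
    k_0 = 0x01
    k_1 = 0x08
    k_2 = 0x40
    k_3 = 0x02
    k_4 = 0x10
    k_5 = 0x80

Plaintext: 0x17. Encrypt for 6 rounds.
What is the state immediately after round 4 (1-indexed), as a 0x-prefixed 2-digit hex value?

0x9F

s_0 = plaintext = 0x17
s_1 = Round(s_0, k_0) = 0x9E
s_2 = Round(s_1, k_1) = 0xFD
s_3 = Round(s_2, k_2) = 0xCF
s_4 = Round(s_3, k_3) = 0x9F
s_5 = Round(s_4, k_4) = 0x8E
s_6 = Round(s_5, k_5) = 0x65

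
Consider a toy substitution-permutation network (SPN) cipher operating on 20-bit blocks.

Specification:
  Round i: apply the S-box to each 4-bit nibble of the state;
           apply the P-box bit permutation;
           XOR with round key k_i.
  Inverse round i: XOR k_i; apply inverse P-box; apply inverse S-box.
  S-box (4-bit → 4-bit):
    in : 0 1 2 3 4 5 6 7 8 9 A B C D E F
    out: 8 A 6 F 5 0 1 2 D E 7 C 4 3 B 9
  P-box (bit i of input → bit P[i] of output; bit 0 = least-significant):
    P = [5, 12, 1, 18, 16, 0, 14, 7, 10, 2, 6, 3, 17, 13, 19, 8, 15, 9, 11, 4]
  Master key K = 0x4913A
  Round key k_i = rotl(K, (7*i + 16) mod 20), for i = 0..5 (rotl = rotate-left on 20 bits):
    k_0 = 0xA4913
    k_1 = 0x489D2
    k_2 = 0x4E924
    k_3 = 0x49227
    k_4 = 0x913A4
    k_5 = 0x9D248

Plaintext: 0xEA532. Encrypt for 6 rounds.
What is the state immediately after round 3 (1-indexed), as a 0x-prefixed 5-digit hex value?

0xCF7D2

s_0 = plaintext = 0xEA532
s_1 = Round(s_0, k_0) = 0x1BB80
s_2 = Round(s_1, k_1) = 0x9CA0A
s_3 = Round(s_2, k_2) = 0xCF7D2
s_4 = Round(s_3, k_3) = 0x78B20
s_5 = Round(s_4, k_4) = 0x750ED
s_6 = Round(s_5, k_5) = 0x8C0E1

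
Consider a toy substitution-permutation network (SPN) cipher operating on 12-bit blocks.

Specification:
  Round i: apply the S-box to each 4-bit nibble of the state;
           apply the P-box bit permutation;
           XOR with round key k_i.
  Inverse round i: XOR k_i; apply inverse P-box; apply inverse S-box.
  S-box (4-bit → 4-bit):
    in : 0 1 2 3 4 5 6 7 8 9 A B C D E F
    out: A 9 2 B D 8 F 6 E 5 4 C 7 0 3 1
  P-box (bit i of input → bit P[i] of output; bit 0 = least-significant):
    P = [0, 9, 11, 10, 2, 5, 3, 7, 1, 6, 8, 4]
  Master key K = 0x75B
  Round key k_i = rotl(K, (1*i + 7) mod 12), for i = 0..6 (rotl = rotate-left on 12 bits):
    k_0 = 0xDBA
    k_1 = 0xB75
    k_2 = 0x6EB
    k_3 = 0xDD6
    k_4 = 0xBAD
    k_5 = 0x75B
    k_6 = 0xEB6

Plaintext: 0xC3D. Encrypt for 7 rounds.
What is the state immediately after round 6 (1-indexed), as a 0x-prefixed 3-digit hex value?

0x674

s_0 = plaintext = 0xC3D
s_1 = Round(s_0, k_0) = 0xC5C
s_2 = Round(s_1, k_1) = 0x0B6
s_3 = Round(s_2, k_2) = 0x832
s_4 = Round(s_3, k_3) = 0xE22
s_5 = Round(s_4, k_4) = 0x9CF
s_6 = Round(s_5, k_5) = 0x674
s_7 = Round(s_6, k_6) = 0x3CD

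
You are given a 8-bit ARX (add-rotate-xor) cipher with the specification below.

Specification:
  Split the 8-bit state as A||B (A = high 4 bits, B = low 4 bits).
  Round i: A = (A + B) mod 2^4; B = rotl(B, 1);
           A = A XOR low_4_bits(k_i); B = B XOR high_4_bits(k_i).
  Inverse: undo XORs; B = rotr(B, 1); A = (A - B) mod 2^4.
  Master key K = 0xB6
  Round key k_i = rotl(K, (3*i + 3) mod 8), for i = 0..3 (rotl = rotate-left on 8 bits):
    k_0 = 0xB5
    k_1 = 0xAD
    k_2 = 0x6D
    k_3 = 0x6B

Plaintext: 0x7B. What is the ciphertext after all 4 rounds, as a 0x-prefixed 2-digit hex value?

0x76

s_0 = plaintext = 0x7B
s_1 = Round(s_0, k_0) = 0x7C
s_2 = Round(s_1, k_1) = 0xE3
s_3 = Round(s_2, k_2) = 0xC0
s_4 = Round(s_3, k_3) = 0x76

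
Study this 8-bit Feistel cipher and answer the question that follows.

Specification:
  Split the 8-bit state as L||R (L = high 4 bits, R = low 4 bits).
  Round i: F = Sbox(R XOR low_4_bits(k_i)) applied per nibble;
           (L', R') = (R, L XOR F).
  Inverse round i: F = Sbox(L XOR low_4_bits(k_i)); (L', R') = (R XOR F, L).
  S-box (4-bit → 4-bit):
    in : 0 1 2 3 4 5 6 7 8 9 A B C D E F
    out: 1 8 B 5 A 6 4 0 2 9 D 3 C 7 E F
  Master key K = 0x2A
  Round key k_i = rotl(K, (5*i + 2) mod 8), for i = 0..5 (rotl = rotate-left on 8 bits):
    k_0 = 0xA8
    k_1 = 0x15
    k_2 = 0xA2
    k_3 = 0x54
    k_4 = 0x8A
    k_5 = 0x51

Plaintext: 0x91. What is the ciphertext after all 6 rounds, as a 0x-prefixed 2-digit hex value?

s_0 = plaintext = 0x91
s_1 = Round(s_0, k_0) = 0x10
s_2 = Round(s_1, k_1) = 0x07
s_3 = Round(s_2, k_2) = 0x76
s_4 = Round(s_3, k_3) = 0x6C
s_5 = Round(s_4, k_4) = 0xC2
s_6 = Round(s_5, k_5) = 0x29

0x29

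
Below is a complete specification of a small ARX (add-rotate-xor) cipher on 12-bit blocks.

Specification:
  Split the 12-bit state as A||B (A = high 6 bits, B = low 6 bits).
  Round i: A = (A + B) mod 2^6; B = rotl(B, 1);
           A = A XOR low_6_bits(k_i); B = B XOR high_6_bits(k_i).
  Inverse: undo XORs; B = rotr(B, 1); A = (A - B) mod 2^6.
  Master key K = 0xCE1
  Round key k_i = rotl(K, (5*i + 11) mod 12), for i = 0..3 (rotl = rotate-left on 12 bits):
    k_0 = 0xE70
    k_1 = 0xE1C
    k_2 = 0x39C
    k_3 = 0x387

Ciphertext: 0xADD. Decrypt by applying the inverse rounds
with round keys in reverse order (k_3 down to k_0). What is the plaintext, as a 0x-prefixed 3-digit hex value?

s_0 = ciphertext = 0xADD
s_1 = InvRound(s_0, k_3) = 0x0E9
s_2 = InvRound(s_1, k_2) = 0xB33
s_3 = InvRound(s_2, k_1) = 0x2E5
s_4 = InvRound(s_3, k_0) = 0xB4E

0xB4E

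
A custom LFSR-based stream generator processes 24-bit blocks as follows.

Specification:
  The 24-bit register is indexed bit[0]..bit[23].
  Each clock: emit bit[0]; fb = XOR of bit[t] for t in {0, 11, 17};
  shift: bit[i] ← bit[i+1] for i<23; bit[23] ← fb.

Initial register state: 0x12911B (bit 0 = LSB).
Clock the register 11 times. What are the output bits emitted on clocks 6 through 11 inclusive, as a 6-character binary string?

reg_0 = 0x12911B
clock 1: out=1, reg = 0x09488D
clock 2: out=1, reg = 0x04A446
clock 3: out=0, reg = 0x025223
clock 4: out=1, reg = 0x012911
clock 5: out=1, reg = 0x009488
clock 6: out=0, reg = 0x004A44
clock 7: out=0, reg = 0x802522
clock 8: out=0, reg = 0x401291
clock 9: out=1, reg = 0xA00948
clock 10: out=0, reg = 0xD004A4
clock 11: out=0, reg = 0x680252

000100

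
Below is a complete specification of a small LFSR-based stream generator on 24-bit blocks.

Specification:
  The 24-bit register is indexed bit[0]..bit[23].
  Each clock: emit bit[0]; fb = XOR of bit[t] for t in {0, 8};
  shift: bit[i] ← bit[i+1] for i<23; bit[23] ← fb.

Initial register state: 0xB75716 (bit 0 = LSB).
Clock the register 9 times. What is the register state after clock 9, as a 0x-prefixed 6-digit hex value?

reg_0 = 0xB75716
clock 1: out=0, reg = 0xDBAB8B
clock 2: out=1, reg = 0x6DD5C5
clock 3: out=1, reg = 0x36EAE2
clock 4: out=0, reg = 0x1B7571
clock 5: out=1, reg = 0x0DBAB8
clock 6: out=0, reg = 0x06DD5C
clock 7: out=0, reg = 0x836EAE
clock 8: out=0, reg = 0x41B757
clock 9: out=1, reg = 0x20DBAB

0x20DBAB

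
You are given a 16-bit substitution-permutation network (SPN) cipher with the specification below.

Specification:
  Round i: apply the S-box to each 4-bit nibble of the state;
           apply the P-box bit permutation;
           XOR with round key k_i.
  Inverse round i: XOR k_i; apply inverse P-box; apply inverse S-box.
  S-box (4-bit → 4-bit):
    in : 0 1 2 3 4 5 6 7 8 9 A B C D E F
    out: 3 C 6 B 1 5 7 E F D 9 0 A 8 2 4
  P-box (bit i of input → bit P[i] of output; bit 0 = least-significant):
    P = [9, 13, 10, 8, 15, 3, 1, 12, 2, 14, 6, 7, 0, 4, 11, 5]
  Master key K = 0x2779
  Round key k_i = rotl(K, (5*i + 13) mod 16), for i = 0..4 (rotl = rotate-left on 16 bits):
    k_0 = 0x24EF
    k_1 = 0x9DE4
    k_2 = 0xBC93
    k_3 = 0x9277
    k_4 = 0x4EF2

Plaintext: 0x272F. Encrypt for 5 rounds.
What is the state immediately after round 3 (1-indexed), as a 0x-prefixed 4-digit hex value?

s_0 = plaintext = 0x272F
s_1 = Round(s_0, k_0) = 0x6835
s_2 = Round(s_1, k_1) = 0x4339
s_3 = Round(s_2, k_2) = 0x6B1E
s_4 = Round(s_3, k_3) = 0xAA64
s_5 = Round(s_4, k_4) = 0xCC5D

0x6B1E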